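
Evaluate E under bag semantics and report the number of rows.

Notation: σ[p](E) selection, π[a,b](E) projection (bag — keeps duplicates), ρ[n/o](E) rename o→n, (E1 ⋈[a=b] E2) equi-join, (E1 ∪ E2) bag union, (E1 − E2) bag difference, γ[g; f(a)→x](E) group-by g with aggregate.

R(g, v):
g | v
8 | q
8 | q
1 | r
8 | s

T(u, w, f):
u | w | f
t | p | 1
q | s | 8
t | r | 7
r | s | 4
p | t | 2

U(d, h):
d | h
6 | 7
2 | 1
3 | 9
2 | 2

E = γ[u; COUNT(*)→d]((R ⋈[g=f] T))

Per-node cardinality:
  R → 4
  T → 5
  (R ⋈[g=f] T) → 4
  γ[u; COUNT(*)→d]((R ⋈[g=f] T)) → 2

|E| = 2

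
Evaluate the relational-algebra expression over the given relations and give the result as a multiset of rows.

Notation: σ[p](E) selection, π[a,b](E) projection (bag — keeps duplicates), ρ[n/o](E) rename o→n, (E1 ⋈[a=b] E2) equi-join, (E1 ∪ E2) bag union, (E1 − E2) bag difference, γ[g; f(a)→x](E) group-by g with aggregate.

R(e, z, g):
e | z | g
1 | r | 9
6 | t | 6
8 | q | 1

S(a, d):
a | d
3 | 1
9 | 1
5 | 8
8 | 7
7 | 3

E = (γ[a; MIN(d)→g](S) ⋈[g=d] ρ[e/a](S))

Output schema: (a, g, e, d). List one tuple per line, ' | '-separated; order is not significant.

Subexpression sizes:
  S → 5
  γ[a; MIN(d)→g](S) → 5
  S → 5
  ρ[e/a](S) → 5
  (γ[a; MIN(d)→g](S) ⋈[g=d] ρ[e/a](S)) → 7

== RESULT ==
a | g | e | d
3 | 1 | 3 | 1
3 | 1 | 9 | 1
5 | 8 | 5 | 8
7 | 3 | 7 | 3
8 | 7 | 8 | 7
9 | 1 | 3 | 1
9 | 1 | 9 | 1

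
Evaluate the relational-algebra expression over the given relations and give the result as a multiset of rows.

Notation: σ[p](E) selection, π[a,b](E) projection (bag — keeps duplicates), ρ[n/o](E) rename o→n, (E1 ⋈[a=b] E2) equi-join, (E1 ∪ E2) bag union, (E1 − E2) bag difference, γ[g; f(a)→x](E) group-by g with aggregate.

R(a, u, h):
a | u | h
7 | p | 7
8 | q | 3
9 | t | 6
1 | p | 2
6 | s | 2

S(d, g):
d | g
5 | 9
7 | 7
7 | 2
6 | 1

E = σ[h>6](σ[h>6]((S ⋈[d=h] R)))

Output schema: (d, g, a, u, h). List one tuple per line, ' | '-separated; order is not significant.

Per-node cardinality:
  S → 4
  R → 5
  (S ⋈[d=h] R) → 3
  σ[h>6]((S ⋈[d=h] R)) → 2
  σ[h>6](σ[h>6]((S ⋈[d=h] R))) → 2

== RESULT ==
d | g | a | u | h
7 | 2 | 7 | p | 7
7 | 7 | 7 | p | 7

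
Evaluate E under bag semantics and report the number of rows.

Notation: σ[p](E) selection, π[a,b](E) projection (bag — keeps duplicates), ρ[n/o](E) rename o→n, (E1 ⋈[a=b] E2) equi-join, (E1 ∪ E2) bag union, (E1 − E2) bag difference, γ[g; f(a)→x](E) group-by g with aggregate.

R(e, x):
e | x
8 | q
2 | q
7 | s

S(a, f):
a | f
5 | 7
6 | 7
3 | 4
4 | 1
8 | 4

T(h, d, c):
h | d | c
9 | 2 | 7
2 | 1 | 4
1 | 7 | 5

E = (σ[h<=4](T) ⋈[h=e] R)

Per-node cardinality:
  T → 3
  σ[h<=4](T) → 2
  R → 3
  (σ[h<=4](T) ⋈[h=e] R) → 1

|E| = 1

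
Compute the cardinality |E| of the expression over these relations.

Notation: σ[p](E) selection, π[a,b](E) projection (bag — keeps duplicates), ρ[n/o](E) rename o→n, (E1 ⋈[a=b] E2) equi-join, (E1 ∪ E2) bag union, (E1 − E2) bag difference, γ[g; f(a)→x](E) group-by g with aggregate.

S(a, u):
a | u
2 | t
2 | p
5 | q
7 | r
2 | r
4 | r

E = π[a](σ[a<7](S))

Row counts bottom-up:
  S → 6
  σ[a<7](S) → 5
  π[a](σ[a<7](S)) → 5

|E| = 5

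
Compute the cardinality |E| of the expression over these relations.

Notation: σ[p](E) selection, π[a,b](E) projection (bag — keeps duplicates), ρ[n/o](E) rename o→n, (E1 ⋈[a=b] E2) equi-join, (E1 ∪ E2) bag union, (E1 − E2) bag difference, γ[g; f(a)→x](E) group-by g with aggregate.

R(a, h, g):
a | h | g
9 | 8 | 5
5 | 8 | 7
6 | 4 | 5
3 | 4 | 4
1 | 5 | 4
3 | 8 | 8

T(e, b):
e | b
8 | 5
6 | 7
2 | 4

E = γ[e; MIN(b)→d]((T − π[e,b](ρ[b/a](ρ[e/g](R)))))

Stepwise |·|:
  T → 3
  R → 6
  ρ[e/g](R) → 6
  ρ[b/a](ρ[e/g](R)) → 6
  π[e,b](ρ[b/a](ρ[e/g](R))) → 6
  (T − π[e,b](ρ[b/a](ρ[e/g](R)))) → 3
  γ[e; MIN(b)→d]((T − π[e,b](ρ[b/a](ρ[e/g](R))))) → 3

|E| = 3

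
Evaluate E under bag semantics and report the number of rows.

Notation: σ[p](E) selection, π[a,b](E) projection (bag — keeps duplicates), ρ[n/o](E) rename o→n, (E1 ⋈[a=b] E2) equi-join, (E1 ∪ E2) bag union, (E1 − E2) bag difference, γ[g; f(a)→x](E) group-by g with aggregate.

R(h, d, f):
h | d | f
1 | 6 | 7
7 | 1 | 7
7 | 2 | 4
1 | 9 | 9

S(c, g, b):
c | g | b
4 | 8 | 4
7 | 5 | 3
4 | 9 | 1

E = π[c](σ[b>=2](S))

Stepwise |·|:
  S → 3
  σ[b>=2](S) → 2
  π[c](σ[b>=2](S)) → 2

|E| = 2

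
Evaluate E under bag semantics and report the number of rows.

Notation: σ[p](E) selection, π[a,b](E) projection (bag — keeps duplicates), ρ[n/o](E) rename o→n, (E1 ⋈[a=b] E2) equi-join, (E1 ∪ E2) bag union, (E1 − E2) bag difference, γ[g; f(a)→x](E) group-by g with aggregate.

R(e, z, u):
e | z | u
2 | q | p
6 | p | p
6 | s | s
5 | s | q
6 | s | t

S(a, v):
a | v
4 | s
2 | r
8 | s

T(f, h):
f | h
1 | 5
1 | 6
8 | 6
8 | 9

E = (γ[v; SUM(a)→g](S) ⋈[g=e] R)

Row counts bottom-up:
  S → 3
  γ[v; SUM(a)→g](S) → 2
  R → 5
  (γ[v; SUM(a)→g](S) ⋈[g=e] R) → 1

|E| = 1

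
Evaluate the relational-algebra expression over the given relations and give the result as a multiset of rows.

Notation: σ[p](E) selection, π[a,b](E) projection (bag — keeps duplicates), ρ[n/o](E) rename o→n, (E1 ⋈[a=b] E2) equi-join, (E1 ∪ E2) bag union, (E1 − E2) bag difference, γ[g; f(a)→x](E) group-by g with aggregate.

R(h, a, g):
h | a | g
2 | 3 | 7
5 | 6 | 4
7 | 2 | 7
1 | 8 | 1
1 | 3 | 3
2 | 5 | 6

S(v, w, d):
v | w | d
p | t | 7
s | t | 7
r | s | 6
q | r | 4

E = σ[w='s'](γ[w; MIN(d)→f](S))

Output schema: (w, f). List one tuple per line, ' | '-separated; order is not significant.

Subexpression sizes:
  S → 4
  γ[w; MIN(d)→f](S) → 3
  σ[w='s'](γ[w; MIN(d)→f](S)) → 1

== RESULT ==
w | f
s | 6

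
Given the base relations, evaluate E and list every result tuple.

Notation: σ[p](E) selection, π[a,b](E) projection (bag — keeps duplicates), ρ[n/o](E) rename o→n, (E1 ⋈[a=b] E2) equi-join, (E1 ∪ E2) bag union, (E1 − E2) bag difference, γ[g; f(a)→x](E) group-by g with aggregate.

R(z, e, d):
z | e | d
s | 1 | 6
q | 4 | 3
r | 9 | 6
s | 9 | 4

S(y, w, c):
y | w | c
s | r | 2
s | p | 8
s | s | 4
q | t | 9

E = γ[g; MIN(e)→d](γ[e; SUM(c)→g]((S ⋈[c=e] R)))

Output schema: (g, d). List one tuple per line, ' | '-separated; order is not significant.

Row counts bottom-up:
  S → 4
  R → 4
  (S ⋈[c=e] R) → 3
  γ[e; SUM(c)→g]((S ⋈[c=e] R)) → 2
  γ[g; MIN(e)→d](γ[e; SUM(c)→g]((S ⋈[c=e] R))) → 2

== RESULT ==
g | d
4 | 4
18 | 9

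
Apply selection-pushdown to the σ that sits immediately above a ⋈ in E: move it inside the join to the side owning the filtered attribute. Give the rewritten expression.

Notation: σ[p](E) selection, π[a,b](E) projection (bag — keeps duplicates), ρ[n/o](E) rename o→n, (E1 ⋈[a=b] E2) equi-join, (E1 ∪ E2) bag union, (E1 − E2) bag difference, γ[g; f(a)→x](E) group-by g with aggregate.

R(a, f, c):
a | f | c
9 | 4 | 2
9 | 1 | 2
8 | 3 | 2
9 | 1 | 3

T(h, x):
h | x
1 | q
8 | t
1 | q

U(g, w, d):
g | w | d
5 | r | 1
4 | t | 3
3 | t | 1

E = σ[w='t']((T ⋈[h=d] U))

σ filters on w, owned by the right side.
E' = (T ⋈[h=d] σ[w='t'](U))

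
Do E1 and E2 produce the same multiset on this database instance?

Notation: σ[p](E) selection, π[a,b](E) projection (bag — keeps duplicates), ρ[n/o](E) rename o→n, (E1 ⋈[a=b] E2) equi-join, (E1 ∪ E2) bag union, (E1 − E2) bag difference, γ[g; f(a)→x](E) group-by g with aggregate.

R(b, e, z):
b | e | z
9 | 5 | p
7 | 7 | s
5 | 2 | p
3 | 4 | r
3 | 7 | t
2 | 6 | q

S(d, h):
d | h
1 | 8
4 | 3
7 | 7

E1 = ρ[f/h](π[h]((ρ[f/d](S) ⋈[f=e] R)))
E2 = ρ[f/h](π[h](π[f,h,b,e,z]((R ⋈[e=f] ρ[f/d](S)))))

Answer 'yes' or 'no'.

E1 subexpression sizes:
  S → 3
  ρ[f/d](S) → 3
  R → 6
  (ρ[f/d](S) ⋈[f=e] R) → 3
  π[h]((ρ[f/d](S) ⋈[f=e] R)) → 3
  ρ[f/h](π[h]((ρ[f/d](S) ⋈[f=e] R))) → 3
E2 subexpression sizes:
  R → 6
  S → 3
  ρ[f/d](S) → 3
  (R ⋈[e=f] ρ[f/d](S)) → 3
  π[f,h,b,e,z]((R ⋈[e=f] ρ[f/d](S))) → 3
  π[h](π[f,h,b,e,z]((R ⋈[e=f] ρ[f/d](S)))) → 3
  ρ[f/h](π[h](π[f,h,b,e,z]((R ⋈[e=f] ρ[f/d](S))))) → 3

E1 and E2 produce the same multiset:
f
3
7
7

yes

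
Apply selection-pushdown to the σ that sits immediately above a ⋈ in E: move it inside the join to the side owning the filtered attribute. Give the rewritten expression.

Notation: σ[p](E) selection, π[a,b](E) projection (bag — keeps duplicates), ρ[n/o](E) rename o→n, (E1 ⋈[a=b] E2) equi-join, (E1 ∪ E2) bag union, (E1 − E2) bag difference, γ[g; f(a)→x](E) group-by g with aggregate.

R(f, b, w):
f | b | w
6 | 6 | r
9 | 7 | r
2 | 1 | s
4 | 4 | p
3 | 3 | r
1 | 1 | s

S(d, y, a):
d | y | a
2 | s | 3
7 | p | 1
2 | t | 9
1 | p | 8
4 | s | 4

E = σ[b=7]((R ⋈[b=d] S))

σ filters on b, owned by the left side.
E' = (σ[b=7](R) ⋈[b=d] S)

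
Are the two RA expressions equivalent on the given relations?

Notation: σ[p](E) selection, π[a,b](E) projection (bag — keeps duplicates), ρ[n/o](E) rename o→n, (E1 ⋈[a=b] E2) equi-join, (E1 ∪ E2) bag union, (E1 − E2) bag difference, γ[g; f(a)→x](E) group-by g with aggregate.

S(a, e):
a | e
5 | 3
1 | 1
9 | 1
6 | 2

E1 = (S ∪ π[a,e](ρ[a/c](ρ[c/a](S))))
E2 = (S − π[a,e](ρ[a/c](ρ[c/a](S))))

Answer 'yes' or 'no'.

E1 subexpression sizes:
  S → 4
  S → 4
  ρ[c/a](S) → 4
  ρ[a/c](ρ[c/a](S)) → 4
  π[a,e](ρ[a/c](ρ[c/a](S))) → 4
  (S ∪ π[a,e](ρ[a/c](ρ[c/a](S)))) → 8
E2 subexpression sizes:
  S → 4
  S → 4
  ρ[c/a](S) → 4
  ρ[a/c](ρ[c/a](S)) → 4
  π[a,e](ρ[a/c](ρ[c/a](S))) → 4
  (S − π[a,e](ρ[a/c](ρ[c/a](S)))) → 0

E1 result:
a | e
1 | 1
1 | 1
5 | 3
5 | 3
6 | 2
6 | 2
9 | 1
9 | 1
E2 result:
a | e
(0 rows)
Witness: (5, 3) appears 2× in E1 but 0× in E2.

no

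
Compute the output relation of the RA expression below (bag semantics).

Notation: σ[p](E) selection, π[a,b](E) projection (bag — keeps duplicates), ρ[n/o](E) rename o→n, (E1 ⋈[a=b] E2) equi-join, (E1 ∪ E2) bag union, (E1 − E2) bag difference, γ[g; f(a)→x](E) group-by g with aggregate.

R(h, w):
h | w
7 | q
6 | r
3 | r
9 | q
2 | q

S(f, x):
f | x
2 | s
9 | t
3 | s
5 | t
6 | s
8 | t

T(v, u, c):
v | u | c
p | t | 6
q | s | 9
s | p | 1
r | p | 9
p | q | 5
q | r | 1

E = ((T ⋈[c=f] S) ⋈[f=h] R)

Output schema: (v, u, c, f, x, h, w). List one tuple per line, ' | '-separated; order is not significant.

Row counts bottom-up:
  T → 6
  S → 6
  (T ⋈[c=f] S) → 4
  R → 5
  ((T ⋈[c=f] S) ⋈[f=h] R) → 3

== RESULT ==
v | u | c | f | x | h | w
p | t | 6 | 6 | s | 6 | r
q | s | 9 | 9 | t | 9 | q
r | p | 9 | 9 | t | 9 | q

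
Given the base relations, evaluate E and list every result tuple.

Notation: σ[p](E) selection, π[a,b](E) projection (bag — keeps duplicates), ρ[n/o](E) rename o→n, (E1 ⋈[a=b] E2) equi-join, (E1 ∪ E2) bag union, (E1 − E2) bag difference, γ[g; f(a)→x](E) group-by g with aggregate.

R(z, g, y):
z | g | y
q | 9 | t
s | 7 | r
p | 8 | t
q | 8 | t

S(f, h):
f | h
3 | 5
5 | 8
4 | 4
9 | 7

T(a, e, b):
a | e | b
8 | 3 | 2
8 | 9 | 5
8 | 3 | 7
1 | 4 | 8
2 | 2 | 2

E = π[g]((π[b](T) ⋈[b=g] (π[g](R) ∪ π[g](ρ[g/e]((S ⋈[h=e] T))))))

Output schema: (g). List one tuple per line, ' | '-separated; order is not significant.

Row counts bottom-up:
  T → 5
  π[b](T) → 5
  R → 4
  π[g](R) → 4
  S → 4
  T → 5
  (S ⋈[h=e] T) → 1
  ρ[g/e]((S ⋈[h=e] T)) → 1
  π[g](ρ[g/e]((S ⋈[h=e] T))) → 1
  (π[g](R) ∪ π[g](ρ[g/e]((S ⋈[h=e] T)))) → 5
  (π[b](T) ⋈[b=g] (π[g](R) ∪ π[g](ρ[g/e]((S ⋈[h=e] T))))) → 3
  π[g]((π[b](T) ⋈[b=g] (π[g](R) ∪ π[g](ρ[g/e]((S ⋈[h=e] T)))))) → 3

== RESULT ==
g
7
8
8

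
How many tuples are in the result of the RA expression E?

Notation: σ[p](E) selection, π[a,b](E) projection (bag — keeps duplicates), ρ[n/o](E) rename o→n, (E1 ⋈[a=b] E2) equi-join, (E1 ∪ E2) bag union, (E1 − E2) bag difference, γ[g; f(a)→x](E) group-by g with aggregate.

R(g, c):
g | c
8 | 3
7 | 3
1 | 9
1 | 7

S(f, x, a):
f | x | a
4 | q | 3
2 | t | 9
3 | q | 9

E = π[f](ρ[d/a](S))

Row counts bottom-up:
  S → 3
  ρ[d/a](S) → 3
  π[f](ρ[d/a](S)) → 3

|E| = 3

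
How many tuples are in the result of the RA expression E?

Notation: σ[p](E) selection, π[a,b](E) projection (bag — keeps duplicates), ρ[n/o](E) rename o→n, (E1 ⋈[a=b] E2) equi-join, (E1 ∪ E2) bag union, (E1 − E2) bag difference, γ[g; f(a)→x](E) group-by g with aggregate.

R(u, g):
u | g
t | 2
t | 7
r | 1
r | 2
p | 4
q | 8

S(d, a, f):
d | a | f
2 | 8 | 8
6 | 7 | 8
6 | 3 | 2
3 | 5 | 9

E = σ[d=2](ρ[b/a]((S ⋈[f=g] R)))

Row counts bottom-up:
  S → 4
  R → 6
  (S ⋈[f=g] R) → 4
  ρ[b/a]((S ⋈[f=g] R)) → 4
  σ[d=2](ρ[b/a]((S ⋈[f=g] R))) → 1

|E| = 1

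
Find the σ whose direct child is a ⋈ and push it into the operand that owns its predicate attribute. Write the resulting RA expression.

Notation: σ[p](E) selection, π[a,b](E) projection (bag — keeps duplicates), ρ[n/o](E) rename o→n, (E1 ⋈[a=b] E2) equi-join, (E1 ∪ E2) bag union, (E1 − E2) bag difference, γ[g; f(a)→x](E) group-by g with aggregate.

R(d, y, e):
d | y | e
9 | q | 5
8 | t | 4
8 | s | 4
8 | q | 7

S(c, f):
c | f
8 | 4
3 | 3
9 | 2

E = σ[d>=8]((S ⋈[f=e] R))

σ filters on d, owned by the right side.
E' = (S ⋈[f=e] σ[d>=8](R))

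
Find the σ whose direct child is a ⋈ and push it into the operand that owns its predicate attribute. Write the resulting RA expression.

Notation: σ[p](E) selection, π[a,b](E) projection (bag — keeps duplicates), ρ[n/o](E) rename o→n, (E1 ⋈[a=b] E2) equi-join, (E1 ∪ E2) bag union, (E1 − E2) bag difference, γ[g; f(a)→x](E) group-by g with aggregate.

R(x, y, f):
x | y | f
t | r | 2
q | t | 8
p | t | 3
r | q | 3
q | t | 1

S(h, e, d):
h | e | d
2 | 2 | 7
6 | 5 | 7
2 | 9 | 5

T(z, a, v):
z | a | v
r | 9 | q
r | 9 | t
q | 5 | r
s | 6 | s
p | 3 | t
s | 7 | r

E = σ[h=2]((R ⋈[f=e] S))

σ filters on h, owned by the right side.
E' = (R ⋈[f=e] σ[h=2](S))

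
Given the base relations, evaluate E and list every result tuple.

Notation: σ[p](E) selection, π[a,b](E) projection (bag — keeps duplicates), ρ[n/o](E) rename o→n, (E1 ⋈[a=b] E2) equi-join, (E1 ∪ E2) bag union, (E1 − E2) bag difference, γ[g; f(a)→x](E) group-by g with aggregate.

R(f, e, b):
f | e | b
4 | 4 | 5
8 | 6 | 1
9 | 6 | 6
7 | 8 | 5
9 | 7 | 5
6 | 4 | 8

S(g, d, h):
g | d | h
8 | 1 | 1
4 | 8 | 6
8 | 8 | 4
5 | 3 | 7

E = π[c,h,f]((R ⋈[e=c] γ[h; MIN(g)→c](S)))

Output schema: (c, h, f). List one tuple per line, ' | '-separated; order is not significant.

Subexpression sizes:
  R → 6
  S → 4
  γ[h; MIN(g)→c](S) → 4
  (R ⋈[e=c] γ[h; MIN(g)→c](S)) → 4
  π[c,h,f]((R ⋈[e=c] γ[h; MIN(g)→c](S))) → 4

== RESULT ==
c | h | f
4 | 6 | 4
4 | 6 | 6
8 | 1 | 7
8 | 4 | 7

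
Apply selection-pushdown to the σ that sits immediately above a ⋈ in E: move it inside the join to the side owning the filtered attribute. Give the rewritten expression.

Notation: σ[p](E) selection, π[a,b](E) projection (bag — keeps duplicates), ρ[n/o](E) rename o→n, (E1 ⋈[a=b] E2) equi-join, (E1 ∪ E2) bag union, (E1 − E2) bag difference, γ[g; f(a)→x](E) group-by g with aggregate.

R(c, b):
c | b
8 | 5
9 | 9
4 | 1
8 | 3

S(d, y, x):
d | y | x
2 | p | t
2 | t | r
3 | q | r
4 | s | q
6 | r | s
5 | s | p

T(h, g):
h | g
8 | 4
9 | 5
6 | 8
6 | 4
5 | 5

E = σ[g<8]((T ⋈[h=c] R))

σ filters on g, owned by the left side.
E' = (σ[g<8](T) ⋈[h=c] R)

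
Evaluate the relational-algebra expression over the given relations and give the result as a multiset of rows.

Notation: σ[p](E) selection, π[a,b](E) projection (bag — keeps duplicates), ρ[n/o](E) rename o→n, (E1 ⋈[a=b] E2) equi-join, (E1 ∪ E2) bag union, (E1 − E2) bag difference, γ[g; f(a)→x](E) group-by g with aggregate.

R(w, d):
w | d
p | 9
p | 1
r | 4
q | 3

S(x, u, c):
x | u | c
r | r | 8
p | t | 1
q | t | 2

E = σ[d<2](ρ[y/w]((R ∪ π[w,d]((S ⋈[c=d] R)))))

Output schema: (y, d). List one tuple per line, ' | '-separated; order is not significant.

Subexpression sizes:
  R → 4
  S → 3
  R → 4
  (S ⋈[c=d] R) → 1
  π[w,d]((S ⋈[c=d] R)) → 1
  (R ∪ π[w,d]((S ⋈[c=d] R))) → 5
  ρ[y/w]((R ∪ π[w,d]((S ⋈[c=d] R)))) → 5
  σ[d<2](ρ[y/w]((R ∪ π[w,d]((S ⋈[c=d] R))))) → 2

== RESULT ==
y | d
p | 1
p | 1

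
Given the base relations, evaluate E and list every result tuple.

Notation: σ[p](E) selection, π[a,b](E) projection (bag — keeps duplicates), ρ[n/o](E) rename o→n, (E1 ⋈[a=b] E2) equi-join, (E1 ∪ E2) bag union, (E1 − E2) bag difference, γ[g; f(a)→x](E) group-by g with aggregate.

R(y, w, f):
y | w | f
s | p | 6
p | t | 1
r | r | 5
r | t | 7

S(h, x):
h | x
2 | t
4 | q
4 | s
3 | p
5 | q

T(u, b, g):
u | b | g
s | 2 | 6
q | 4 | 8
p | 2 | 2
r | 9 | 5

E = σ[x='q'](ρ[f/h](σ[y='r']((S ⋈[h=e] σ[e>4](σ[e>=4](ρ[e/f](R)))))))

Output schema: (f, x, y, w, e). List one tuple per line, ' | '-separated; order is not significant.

Per-node cardinality:
  S → 5
  R → 4
  ρ[e/f](R) → 4
  σ[e>=4](ρ[e/f](R)) → 3
  σ[e>4](σ[e>=4](ρ[e/f](R))) → 3
  (S ⋈[h=e] σ[e>4](σ[e>=4](ρ[e/f](R)))) → 1
  σ[y='r']((S ⋈[h=e] σ[e>4](σ[e>=4](ρ[e/f](R))))) → 1
  ρ[f/h](σ[y='r']((S ⋈[h=e] σ[e>4](σ[e>=4](ρ[e/f](R)))))) → 1
  σ[x='q'](ρ[f/h](σ[y='r']((S ⋈[h=e] σ[e>4](σ[e>=4](ρ[e/f](R))))))) → 1

== RESULT ==
f | x | y | w | e
5 | q | r | r | 5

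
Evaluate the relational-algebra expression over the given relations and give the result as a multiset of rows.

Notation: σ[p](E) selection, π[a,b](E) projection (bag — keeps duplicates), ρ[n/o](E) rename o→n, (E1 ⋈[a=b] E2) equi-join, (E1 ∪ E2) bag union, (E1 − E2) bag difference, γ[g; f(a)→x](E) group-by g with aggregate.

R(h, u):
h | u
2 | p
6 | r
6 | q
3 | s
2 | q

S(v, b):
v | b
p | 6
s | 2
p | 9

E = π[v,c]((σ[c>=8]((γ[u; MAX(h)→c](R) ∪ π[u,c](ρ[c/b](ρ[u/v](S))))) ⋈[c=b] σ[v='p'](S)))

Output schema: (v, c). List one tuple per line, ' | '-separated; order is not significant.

Per-node cardinality:
  R → 5
  γ[u; MAX(h)→c](R) → 4
  S → 3
  ρ[u/v](S) → 3
  ρ[c/b](ρ[u/v](S)) → 3
  π[u,c](ρ[c/b](ρ[u/v](S))) → 3
  (γ[u; MAX(h)→c](R) ∪ π[u,c](ρ[c/b](ρ[u/v](S)))) → 7
  σ[c>=8]((γ[u; MAX(h)→c](R) ∪ π[u,c](ρ[c/b](ρ[u/v](S))))) → 1
  S → 3
  σ[v='p'](S) → 2
  (σ[c>=8]((γ[u; MAX(h)→c](R) ∪ π[u,c](ρ[c/b](ρ[u/v](S))))) ⋈[c=b] σ[v='p'](S)) → 1
  π[v,c]((σ[c>=8]((γ[u; MAX(h)→c](R) ∪ π[u,c](ρ[c/b](ρ[u/v](S))))) ⋈[c=b] σ[v='p'](S))) → 1

== RESULT ==
v | c
p | 9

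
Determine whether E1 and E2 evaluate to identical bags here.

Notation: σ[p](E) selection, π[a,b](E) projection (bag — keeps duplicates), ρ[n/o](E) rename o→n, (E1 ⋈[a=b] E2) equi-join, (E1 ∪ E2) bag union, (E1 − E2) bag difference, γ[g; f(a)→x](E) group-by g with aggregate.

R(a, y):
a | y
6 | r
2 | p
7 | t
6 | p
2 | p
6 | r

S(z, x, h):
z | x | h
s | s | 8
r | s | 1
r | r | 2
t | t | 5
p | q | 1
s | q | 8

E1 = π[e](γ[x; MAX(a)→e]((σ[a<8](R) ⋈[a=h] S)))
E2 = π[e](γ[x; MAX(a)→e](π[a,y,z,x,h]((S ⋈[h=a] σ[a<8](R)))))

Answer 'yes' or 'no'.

E1 stepwise |·|:
  R → 6
  σ[a<8](R) → 6
  S → 6
  (σ[a<8](R) ⋈[a=h] S) → 2
  γ[x; MAX(a)→e]((σ[a<8](R) ⋈[a=h] S)) → 1
  π[e](γ[x; MAX(a)→e]((σ[a<8](R) ⋈[a=h] S))) → 1
E2 stepwise |·|:
  S → 6
  R → 6
  σ[a<8](R) → 6
  (S ⋈[h=a] σ[a<8](R)) → 2
  π[a,y,z,x,h]((S ⋈[h=a] σ[a<8](R))) → 2
  γ[x; MAX(a)→e](π[a,y,z,x,h]((S ⋈[h=a] σ[a<8](R)))) → 1
  π[e](γ[x; MAX(a)→e](π[a,y,z,x,h]((S ⋈[h=a] σ[a<8](R))))) → 1

E1 and E2 produce the same multiset:
e
2

yes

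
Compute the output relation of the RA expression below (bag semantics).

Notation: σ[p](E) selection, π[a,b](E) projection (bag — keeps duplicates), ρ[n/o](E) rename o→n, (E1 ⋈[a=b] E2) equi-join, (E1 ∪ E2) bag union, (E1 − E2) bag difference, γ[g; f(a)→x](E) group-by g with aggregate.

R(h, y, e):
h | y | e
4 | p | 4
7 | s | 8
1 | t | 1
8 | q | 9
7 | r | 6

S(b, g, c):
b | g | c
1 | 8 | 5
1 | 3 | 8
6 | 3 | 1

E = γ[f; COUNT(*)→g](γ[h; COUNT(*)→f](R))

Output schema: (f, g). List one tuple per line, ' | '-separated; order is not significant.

Subexpression sizes:
  R → 5
  γ[h; COUNT(*)→f](R) → 4
  γ[f; COUNT(*)→g](γ[h; COUNT(*)→f](R)) → 2

== RESULT ==
f | g
1 | 3
2 | 1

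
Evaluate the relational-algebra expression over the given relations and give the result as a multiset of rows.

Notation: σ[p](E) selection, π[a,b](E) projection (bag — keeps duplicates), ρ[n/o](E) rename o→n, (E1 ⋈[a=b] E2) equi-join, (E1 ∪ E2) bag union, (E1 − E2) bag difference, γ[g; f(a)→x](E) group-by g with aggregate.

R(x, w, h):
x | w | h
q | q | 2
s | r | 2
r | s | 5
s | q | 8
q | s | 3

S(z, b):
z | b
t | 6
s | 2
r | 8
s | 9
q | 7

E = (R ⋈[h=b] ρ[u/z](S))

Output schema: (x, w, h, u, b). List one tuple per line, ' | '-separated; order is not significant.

Stepwise |·|:
  R → 5
  S → 5
  ρ[u/z](S) → 5
  (R ⋈[h=b] ρ[u/z](S)) → 3

== RESULT ==
x | w | h | u | b
q | q | 2 | s | 2
s | q | 8 | r | 8
s | r | 2 | s | 2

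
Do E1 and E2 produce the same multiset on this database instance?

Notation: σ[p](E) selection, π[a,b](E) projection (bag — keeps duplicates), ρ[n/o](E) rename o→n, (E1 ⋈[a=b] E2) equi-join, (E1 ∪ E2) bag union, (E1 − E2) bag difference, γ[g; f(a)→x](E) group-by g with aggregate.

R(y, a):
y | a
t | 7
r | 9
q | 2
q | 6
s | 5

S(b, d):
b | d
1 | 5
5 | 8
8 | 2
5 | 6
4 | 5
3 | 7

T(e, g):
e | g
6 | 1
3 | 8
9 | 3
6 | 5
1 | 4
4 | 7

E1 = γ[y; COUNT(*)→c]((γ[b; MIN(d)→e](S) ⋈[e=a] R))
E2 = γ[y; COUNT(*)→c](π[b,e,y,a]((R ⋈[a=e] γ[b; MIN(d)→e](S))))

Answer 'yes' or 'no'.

E1 stepwise |·|:
  S → 6
  γ[b; MIN(d)→e](S) → 5
  R → 5
  (γ[b; MIN(d)→e](S) ⋈[e=a] R) → 5
  γ[y; COUNT(*)→c]((γ[b; MIN(d)→e](S) ⋈[e=a] R)) → 3
E2 stepwise |·|:
  R → 5
  S → 6
  γ[b; MIN(d)→e](S) → 5
  (R ⋈[a=e] γ[b; MIN(d)→e](S)) → 5
  π[b,e,y,a]((R ⋈[a=e] γ[b; MIN(d)→e](S))) → 5
  γ[y; COUNT(*)→c](π[b,e,y,a]((R ⋈[a=e] γ[b; MIN(d)→e](S)))) → 3

E1 and E2 produce the same multiset:
y | c
q | 2
s | 2
t | 1

yes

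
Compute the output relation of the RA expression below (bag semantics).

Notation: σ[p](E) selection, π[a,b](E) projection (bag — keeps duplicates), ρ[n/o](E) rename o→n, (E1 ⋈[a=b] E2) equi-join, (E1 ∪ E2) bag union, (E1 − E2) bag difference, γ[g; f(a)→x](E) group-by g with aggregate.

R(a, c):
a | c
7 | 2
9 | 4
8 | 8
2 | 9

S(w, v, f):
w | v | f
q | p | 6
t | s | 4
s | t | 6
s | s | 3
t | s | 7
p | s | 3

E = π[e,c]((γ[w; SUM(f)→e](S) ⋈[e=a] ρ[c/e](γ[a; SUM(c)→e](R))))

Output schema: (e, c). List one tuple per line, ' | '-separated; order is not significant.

Row counts bottom-up:
  S → 6
  γ[w; SUM(f)→e](S) → 4
  R → 4
  γ[a; SUM(c)→e](R) → 4
  ρ[c/e](γ[a; SUM(c)→e](R)) → 4
  (γ[w; SUM(f)→e](S) ⋈[e=a] ρ[c/e](γ[a; SUM(c)→e](R))) → 1
  π[e,c]((γ[w; SUM(f)→e](S) ⋈[e=a] ρ[c/e](γ[a; SUM(c)→e](R)))) → 1

== RESULT ==
e | c
9 | 4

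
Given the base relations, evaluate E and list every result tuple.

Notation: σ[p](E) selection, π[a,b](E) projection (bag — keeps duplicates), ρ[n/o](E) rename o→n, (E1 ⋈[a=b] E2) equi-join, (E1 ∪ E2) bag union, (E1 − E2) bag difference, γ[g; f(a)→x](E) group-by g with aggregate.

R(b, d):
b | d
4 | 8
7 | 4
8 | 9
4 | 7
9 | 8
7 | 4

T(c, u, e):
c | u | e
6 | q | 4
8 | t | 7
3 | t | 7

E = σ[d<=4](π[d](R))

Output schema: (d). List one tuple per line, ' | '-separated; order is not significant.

Per-node cardinality:
  R → 6
  π[d](R) → 6
  σ[d<=4](π[d](R)) → 2

== RESULT ==
d
4
4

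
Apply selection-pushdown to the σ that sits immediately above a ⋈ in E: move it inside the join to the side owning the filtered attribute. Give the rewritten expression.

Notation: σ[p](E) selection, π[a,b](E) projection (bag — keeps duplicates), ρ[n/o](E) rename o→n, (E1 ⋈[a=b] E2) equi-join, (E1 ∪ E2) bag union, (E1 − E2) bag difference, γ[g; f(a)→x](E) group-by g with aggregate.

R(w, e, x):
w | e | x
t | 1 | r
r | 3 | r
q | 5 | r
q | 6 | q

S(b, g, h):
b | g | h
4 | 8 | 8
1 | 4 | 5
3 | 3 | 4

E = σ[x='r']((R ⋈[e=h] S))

σ filters on x, owned by the left side.
E' = (σ[x='r'](R) ⋈[e=h] S)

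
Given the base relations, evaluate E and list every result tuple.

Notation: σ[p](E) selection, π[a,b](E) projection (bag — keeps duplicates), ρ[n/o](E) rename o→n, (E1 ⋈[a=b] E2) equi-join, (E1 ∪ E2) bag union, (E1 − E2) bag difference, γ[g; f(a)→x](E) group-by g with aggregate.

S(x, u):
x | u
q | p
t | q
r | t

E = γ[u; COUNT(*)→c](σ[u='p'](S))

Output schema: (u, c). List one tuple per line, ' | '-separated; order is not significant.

Subexpression sizes:
  S → 3
  σ[u='p'](S) → 1
  γ[u; COUNT(*)→c](σ[u='p'](S)) → 1

== RESULT ==
u | c
p | 1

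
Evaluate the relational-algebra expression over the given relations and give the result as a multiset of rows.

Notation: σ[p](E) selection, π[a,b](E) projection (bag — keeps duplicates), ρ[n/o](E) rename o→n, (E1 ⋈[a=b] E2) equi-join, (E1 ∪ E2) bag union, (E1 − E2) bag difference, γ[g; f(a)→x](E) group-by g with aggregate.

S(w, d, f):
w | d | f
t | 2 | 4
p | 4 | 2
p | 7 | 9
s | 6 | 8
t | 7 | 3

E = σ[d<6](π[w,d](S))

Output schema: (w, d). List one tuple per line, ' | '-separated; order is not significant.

Subexpression sizes:
  S → 5
  π[w,d](S) → 5
  σ[d<6](π[w,d](S)) → 2

== RESULT ==
w | d
p | 4
t | 2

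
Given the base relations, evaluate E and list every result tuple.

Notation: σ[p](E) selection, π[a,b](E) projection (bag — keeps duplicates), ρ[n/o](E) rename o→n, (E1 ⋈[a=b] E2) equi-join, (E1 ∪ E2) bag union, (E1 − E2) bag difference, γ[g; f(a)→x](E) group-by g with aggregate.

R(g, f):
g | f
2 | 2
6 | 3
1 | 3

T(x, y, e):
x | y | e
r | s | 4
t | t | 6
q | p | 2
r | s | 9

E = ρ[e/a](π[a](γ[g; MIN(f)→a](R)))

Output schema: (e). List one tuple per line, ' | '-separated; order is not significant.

Stepwise |·|:
  R → 3
  γ[g; MIN(f)→a](R) → 3
  π[a](γ[g; MIN(f)→a](R)) → 3
  ρ[e/a](π[a](γ[g; MIN(f)→a](R))) → 3

== RESULT ==
e
2
3
3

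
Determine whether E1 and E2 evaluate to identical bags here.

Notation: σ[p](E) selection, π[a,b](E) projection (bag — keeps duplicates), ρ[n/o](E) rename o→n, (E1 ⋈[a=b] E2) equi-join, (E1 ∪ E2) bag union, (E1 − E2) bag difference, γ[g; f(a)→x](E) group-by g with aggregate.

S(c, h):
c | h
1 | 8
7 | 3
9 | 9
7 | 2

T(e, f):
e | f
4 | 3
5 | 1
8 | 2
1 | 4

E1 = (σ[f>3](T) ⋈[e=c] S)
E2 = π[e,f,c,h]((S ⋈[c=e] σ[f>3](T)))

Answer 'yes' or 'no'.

E1 row counts bottom-up:
  T → 4
  σ[f>3](T) → 1
  S → 4
  (σ[f>3](T) ⋈[e=c] S) → 1
E2 row counts bottom-up:
  S → 4
  T → 4
  σ[f>3](T) → 1
  (S ⋈[c=e] σ[f>3](T)) → 1
  π[e,f,c,h]((S ⋈[c=e] σ[f>3](T))) → 1

E1 and E2 produce the same multiset:
e | f | c | h
1 | 4 | 1 | 8

yes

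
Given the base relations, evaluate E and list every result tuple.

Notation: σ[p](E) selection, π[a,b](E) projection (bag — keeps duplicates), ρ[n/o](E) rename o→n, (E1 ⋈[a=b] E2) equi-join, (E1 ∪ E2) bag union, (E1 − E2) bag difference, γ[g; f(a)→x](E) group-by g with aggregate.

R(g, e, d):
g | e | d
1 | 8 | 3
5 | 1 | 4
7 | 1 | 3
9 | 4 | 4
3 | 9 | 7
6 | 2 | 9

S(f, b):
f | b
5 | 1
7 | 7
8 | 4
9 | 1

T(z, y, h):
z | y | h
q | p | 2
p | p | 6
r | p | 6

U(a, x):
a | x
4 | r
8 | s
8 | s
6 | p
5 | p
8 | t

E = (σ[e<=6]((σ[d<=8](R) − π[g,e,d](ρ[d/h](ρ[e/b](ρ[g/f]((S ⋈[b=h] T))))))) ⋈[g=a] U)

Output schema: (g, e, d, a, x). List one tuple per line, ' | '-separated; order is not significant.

Per-node cardinality:
  R → 6
  σ[d<=8](R) → 5
  S → 4
  T → 3
  (S ⋈[b=h] T) → 0
  ρ[g/f]((S ⋈[b=h] T)) → 0
  ρ[e/b](ρ[g/f]((S ⋈[b=h] T))) → 0
  ρ[d/h](ρ[e/b](ρ[g/f]((S ⋈[b=h] T)))) → 0
  π[g,e,d](ρ[d/h](ρ[e/b](ρ[g/f]((S ⋈[b=h] T))))) → 0
  (σ[d<=8](R) − π[g,e,d](ρ[d/h](ρ[e/b](ρ[g/f]((S ⋈[b=h] T)))))) → 5
  σ[e<=6]((σ[d<=8](R) − π[g,e,d](ρ[d/h](ρ[e/b](ρ[g/f]((S ⋈[b=h] T))))))) → 3
  U → 6
  (σ[e<=6]((σ[d<=8](R) − π[g,e,d](ρ[d/h](ρ[e/b](ρ[g/f]((S ⋈[b=h] T))))))) ⋈[g=a] U) → 1

== RESULT ==
g | e | d | a | x
5 | 1 | 4 | 5 | p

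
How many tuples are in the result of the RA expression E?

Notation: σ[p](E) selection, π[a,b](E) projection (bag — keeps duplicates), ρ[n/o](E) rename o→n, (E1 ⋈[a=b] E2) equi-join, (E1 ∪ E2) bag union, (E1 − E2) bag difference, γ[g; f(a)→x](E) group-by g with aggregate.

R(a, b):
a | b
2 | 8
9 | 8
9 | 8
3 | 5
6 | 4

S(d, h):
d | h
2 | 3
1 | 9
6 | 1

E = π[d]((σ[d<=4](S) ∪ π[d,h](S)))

Per-node cardinality:
  S → 3
  σ[d<=4](S) → 2
  S → 3
  π[d,h](S) → 3
  (σ[d<=4](S) ∪ π[d,h](S)) → 5
  π[d]((σ[d<=4](S) ∪ π[d,h](S))) → 5

|E| = 5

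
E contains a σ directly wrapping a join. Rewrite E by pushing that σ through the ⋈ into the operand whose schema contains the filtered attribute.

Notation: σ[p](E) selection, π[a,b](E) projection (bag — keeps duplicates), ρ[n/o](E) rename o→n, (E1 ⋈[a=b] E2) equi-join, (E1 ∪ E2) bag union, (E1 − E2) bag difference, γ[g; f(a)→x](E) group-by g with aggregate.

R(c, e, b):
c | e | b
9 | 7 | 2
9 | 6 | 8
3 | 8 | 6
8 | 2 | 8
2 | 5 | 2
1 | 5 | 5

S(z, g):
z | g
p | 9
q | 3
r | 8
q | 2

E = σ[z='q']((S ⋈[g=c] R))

σ filters on z, owned by the left side.
E' = (σ[z='q'](S) ⋈[g=c] R)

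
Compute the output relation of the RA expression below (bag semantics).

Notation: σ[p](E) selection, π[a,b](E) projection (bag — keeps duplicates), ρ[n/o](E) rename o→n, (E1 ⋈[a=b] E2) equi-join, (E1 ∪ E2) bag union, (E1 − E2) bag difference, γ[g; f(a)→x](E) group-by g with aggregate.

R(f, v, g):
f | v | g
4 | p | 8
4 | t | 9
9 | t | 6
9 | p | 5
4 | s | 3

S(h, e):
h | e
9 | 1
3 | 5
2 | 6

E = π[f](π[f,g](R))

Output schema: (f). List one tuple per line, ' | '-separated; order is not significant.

Stepwise |·|:
  R → 5
  π[f,g](R) → 5
  π[f](π[f,g](R)) → 5

== RESULT ==
f
4
4
4
9
9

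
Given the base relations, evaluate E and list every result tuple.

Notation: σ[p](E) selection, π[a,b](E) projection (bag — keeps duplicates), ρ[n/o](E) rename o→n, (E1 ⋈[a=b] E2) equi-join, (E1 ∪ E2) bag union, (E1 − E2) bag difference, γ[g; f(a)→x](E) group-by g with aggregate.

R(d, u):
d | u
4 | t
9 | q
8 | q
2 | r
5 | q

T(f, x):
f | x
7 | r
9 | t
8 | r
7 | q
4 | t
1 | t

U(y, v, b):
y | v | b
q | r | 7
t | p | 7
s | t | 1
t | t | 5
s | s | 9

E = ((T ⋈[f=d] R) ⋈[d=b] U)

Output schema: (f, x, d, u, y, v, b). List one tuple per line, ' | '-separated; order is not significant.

Row counts bottom-up:
  T → 6
  R → 5
  (T ⋈[f=d] R) → 3
  U → 5
  ((T ⋈[f=d] R) ⋈[d=b] U) → 1

== RESULT ==
f | x | d | u | y | v | b
9 | t | 9 | q | s | s | 9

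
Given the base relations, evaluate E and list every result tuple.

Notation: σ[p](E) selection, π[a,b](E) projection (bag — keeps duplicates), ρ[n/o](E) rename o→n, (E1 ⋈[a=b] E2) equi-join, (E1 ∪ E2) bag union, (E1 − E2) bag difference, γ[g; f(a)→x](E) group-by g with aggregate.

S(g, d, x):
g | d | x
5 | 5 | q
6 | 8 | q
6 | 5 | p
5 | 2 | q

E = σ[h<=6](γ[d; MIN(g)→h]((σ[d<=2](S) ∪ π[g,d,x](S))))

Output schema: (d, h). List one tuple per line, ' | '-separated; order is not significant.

Row counts bottom-up:
  S → 4
  σ[d<=2](S) → 1
  S → 4
  π[g,d,x](S) → 4
  (σ[d<=2](S) ∪ π[g,d,x](S)) → 5
  γ[d; MIN(g)→h]((σ[d<=2](S) ∪ π[g,d,x](S))) → 3
  σ[h<=6](γ[d; MIN(g)→h]((σ[d<=2](S) ∪ π[g,d,x](S)))) → 3

== RESULT ==
d | h
2 | 5
5 | 5
8 | 6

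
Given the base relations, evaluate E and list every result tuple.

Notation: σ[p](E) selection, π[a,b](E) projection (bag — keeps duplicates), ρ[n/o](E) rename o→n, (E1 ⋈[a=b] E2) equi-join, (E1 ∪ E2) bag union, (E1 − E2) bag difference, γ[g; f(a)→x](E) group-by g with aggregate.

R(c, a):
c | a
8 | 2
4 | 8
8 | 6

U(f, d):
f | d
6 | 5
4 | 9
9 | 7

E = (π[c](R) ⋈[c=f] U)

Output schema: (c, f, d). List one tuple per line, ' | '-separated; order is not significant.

Subexpression sizes:
  R → 3
  π[c](R) → 3
  U → 3
  (π[c](R) ⋈[c=f] U) → 1

== RESULT ==
c | f | d
4 | 4 | 9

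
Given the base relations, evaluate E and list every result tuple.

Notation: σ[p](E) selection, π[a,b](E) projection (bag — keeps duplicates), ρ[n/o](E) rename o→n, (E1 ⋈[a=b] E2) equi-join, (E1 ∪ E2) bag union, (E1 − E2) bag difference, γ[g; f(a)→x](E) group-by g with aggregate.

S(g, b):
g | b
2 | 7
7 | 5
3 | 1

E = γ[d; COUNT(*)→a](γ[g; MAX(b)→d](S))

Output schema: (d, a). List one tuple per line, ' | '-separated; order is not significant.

Row counts bottom-up:
  S → 3
  γ[g; MAX(b)→d](S) → 3
  γ[d; COUNT(*)→a](γ[g; MAX(b)→d](S)) → 3

== RESULT ==
d | a
1 | 1
5 | 1
7 | 1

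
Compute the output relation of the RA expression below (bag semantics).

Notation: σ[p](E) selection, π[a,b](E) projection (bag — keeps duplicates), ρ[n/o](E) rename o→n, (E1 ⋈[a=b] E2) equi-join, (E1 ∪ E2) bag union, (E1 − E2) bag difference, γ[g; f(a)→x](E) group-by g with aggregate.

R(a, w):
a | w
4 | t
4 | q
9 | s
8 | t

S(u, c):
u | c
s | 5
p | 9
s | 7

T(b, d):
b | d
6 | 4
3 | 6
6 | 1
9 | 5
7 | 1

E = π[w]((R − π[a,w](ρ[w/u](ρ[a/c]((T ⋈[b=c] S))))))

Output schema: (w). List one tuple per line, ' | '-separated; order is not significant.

Stepwise |·|:
  R → 4
  T → 5
  S → 3
  (T ⋈[b=c] S) → 2
  ρ[a/c]((T ⋈[b=c] S)) → 2
  ρ[w/u](ρ[a/c]((T ⋈[b=c] S))) → 2
  π[a,w](ρ[w/u](ρ[a/c]((T ⋈[b=c] S)))) → 2
  (R − π[a,w](ρ[w/u](ρ[a/c]((T ⋈[b=c] S))))) → 4
  π[w]((R − π[a,w](ρ[w/u](ρ[a/c]((T ⋈[b=c] S)))))) → 4

== RESULT ==
w
q
s
t
t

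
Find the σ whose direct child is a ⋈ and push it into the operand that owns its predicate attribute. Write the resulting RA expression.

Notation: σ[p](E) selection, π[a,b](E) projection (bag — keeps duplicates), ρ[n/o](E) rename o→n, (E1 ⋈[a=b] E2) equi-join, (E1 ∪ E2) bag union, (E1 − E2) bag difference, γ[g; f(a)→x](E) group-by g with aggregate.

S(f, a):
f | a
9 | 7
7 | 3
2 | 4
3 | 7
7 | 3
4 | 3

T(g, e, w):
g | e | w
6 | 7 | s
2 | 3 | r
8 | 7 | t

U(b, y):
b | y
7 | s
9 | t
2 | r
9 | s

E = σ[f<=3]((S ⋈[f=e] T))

σ filters on f, owned by the left side.
E' = (σ[f<=3](S) ⋈[f=e] T)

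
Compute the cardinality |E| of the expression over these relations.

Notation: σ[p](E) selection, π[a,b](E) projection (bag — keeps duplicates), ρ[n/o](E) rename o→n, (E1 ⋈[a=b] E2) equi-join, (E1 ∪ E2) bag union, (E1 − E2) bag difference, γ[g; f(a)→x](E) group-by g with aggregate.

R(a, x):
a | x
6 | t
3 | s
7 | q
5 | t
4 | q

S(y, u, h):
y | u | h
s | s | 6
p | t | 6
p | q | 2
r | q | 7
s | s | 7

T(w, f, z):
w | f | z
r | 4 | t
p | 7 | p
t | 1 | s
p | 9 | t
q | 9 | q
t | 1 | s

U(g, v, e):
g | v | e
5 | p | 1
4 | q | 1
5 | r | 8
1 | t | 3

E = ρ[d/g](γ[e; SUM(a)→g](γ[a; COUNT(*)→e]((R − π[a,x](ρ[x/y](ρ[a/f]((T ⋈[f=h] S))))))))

Subexpression sizes:
  R → 5
  T → 6
  S → 5
  (T ⋈[f=h] S) → 2
  ρ[a/f]((T ⋈[f=h] S)) → 2
  ρ[x/y](ρ[a/f]((T ⋈[f=h] S))) → 2
  π[a,x](ρ[x/y](ρ[a/f]((T ⋈[f=h] S)))) → 2
  (R − π[a,x](ρ[x/y](ρ[a/f]((T ⋈[f=h] S))))) → 5
  γ[a; COUNT(*)→e]((R − π[a,x](ρ[x/y](ρ[a/f]((T ⋈[f=h] S)))))) → 5
  γ[e; SUM(a)→g](γ[a; COUNT(*)→e]((R − π[a,x](ρ[x/y](ρ[a/f]((T ⋈[f=h] S))))))) → 1
  ρ[d/g](γ[e; SUM(a)→g](γ[a; COUNT(*)→e]((R − π[a,x](ρ[x/y](ρ[a/f]((T ⋈[f=h] S)))))))) → 1

|E| = 1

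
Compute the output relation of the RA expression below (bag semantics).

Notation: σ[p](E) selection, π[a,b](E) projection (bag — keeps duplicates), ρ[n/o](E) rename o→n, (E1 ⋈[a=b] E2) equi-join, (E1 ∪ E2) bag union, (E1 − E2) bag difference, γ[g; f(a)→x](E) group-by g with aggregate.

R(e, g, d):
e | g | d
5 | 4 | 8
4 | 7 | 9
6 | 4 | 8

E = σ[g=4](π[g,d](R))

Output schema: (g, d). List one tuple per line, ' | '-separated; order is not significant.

Stepwise |·|:
  R → 3
  π[g,d](R) → 3
  σ[g=4](π[g,d](R)) → 2

== RESULT ==
g | d
4 | 8
4 | 8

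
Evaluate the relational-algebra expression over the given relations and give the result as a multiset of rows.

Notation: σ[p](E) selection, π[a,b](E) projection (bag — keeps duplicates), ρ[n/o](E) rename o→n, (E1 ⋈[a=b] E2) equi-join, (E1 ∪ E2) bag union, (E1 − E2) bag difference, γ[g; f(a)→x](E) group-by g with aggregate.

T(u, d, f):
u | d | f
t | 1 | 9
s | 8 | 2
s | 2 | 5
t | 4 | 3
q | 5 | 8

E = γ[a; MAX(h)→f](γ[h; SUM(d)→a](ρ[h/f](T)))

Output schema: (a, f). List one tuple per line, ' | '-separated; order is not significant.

Row counts bottom-up:
  T → 5
  ρ[h/f](T) → 5
  γ[h; SUM(d)→a](ρ[h/f](T)) → 5
  γ[a; MAX(h)→f](γ[h; SUM(d)→a](ρ[h/f](T))) → 5

== RESULT ==
a | f
1 | 9
2 | 5
4 | 3
5 | 8
8 | 2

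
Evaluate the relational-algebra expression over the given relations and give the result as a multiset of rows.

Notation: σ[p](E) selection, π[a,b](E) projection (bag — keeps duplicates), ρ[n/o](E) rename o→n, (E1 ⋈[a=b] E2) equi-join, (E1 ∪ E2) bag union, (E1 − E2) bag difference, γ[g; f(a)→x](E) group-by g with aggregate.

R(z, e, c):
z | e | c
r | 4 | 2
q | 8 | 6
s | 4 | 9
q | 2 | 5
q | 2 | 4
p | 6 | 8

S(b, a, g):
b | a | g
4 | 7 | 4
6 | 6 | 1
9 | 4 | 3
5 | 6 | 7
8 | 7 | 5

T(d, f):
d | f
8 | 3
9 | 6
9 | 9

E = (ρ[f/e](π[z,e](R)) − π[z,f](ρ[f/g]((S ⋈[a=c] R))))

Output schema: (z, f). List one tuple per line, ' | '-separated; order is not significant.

Row counts bottom-up:
  R → 6
  π[z,e](R) → 6
  ρ[f/e](π[z,e](R)) → 6
  S → 5
  R → 6
  (S ⋈[a=c] R) → 3
  ρ[f/g]((S ⋈[a=c] R)) → 3
  π[z,f](ρ[f/g]((S ⋈[a=c] R))) → 3
  (ρ[f/e](π[z,e](R)) − π[z,f](ρ[f/g]((S ⋈[a=c] R)))) → 6

== RESULT ==
z | f
p | 6
q | 2
q | 2
q | 8
r | 4
s | 4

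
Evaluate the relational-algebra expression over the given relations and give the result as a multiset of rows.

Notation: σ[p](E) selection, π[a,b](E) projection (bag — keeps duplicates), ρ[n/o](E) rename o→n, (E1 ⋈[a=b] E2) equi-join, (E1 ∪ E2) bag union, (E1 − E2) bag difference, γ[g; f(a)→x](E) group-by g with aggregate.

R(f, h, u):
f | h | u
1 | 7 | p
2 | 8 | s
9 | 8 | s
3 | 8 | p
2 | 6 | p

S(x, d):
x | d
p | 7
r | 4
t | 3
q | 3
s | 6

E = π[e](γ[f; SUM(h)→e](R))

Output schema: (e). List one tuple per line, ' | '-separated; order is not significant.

Row counts bottom-up:
  R → 5
  γ[f; SUM(h)→e](R) → 4
  π[e](γ[f; SUM(h)→e](R)) → 4

== RESULT ==
e
7
8
8
14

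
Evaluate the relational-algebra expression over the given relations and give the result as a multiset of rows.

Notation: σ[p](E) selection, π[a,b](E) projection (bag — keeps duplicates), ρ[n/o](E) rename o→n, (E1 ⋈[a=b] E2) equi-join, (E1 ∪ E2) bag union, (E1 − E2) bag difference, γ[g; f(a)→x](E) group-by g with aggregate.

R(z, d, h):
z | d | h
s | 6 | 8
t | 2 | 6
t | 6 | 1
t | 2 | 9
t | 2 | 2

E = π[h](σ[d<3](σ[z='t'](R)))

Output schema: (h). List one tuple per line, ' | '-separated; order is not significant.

Row counts bottom-up:
  R → 5
  σ[z='t'](R) → 4
  σ[d<3](σ[z='t'](R)) → 3
  π[h](σ[d<3](σ[z='t'](R))) → 3

== RESULT ==
h
2
6
9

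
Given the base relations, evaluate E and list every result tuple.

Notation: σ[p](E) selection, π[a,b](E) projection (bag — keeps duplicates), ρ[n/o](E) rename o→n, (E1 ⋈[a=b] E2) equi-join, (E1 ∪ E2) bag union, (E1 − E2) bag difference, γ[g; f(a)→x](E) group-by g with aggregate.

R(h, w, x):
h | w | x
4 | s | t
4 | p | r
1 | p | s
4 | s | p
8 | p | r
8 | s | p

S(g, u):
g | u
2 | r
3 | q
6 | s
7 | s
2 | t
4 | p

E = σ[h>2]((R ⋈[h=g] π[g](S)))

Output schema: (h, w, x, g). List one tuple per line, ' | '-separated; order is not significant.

Stepwise |·|:
  R → 6
  S → 6
  π[g](S) → 6
  (R ⋈[h=g] π[g](S)) → 3
  σ[h>2]((R ⋈[h=g] π[g](S))) → 3

== RESULT ==
h | w | x | g
4 | p | r | 4
4 | s | p | 4
4 | s | t | 4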